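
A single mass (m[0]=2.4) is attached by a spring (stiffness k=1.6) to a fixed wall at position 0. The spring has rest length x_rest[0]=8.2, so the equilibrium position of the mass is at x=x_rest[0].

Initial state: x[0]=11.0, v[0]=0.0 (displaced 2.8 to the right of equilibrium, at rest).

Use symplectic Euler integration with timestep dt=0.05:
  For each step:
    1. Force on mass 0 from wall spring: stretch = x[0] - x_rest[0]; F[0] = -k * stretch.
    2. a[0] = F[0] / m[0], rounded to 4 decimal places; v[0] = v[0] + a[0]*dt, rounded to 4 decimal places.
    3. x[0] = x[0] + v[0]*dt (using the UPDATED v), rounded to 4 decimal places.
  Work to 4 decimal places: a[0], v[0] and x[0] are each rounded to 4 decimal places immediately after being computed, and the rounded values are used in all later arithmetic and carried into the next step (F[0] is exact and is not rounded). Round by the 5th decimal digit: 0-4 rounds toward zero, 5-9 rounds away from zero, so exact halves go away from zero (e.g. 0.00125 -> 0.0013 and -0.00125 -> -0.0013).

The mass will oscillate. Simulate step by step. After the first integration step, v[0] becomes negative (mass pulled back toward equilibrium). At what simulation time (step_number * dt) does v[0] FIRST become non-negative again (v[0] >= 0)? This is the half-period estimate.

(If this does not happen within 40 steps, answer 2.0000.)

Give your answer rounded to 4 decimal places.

Answer: 2.0000

Derivation:
Step 0: x=[11.0000] v=[0.0000]
Step 1: x=[10.9953] v=[-0.0933]
Step 2: x=[10.9860] v=[-0.1865]
Step 3: x=[10.9720] v=[-0.2794]
Step 4: x=[10.9534] v=[-0.3718]
Step 5: x=[10.9302] v=[-0.4636]
Step 6: x=[10.9025] v=[-0.5546]
Step 7: x=[10.8703] v=[-0.6447]
Step 8: x=[10.8336] v=[-0.7337]
Step 9: x=[10.7925] v=[-0.8215]
Step 10: x=[10.7471] v=[-0.9079]
Step 11: x=[10.6975] v=[-0.9928]
Step 12: x=[10.6437] v=[-1.0761]
Step 13: x=[10.5858] v=[-1.1576]
Step 14: x=[10.5239] v=[-1.2371]
Step 15: x=[10.4582] v=[-1.3146]
Step 16: x=[10.3887] v=[-1.3899]
Step 17: x=[10.3156] v=[-1.4629]
Step 18: x=[10.2389] v=[-1.5334]
Step 19: x=[10.1588] v=[-1.6014]
Step 20: x=[10.0755] v=[-1.6667]
Step 21: x=[9.9890] v=[-1.7292]
Step 22: x=[9.8996] v=[-1.7888]
Step 23: x=[9.8073] v=[-1.8455]
Step 24: x=[9.7123] v=[-1.8991]
Step 25: x=[9.6148] v=[-1.9495]
Step 26: x=[9.5150] v=[-1.9967]
Step 27: x=[9.4130] v=[-2.0405]
Step 28: x=[9.3090] v=[-2.0809]
Step 29: x=[9.2031] v=[-2.1179]
Step 30: x=[9.0955] v=[-2.1513]
Step 31: x=[8.9864] v=[-2.1812]
Step 32: x=[8.8760] v=[-2.2074]
Step 33: x=[8.7645] v=[-2.2299]
Step 34: x=[8.6521] v=[-2.2487]
Step 35: x=[8.5389] v=[-2.2638]
Step 36: x=[8.4251] v=[-2.2751]
Step 37: x=[8.3110] v=[-2.2826]
Step 38: x=[8.1967] v=[-2.2863]
Step 39: x=[8.0824] v=[-2.2862]
Step 40: x=[7.9683] v=[-2.2823]
v[0] did not become non-negative within 40 steps; using fallback time=2.0000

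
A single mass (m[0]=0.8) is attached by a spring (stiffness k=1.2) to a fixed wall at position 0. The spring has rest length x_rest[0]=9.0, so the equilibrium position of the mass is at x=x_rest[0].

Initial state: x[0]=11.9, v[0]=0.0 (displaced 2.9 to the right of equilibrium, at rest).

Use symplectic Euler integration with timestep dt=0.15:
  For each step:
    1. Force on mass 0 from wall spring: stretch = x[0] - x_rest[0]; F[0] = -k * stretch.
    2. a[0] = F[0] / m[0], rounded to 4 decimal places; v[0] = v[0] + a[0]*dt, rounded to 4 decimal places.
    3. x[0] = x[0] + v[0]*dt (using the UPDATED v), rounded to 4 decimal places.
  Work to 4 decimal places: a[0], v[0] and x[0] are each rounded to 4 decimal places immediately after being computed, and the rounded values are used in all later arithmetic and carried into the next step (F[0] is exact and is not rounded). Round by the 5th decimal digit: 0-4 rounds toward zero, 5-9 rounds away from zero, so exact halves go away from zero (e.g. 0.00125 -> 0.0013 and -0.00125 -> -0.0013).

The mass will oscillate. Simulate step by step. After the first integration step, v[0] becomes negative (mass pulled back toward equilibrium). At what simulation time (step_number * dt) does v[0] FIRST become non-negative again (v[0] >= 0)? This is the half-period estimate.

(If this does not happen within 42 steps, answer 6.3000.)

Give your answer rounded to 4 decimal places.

Step 0: x=[11.9000] v=[0.0000]
Step 1: x=[11.8021] v=[-0.6525]
Step 2: x=[11.6097] v=[-1.2830]
Step 3: x=[11.3292] v=[-1.8702]
Step 4: x=[10.9701] v=[-2.3943]
Step 5: x=[10.5445] v=[-2.8376]
Step 6: x=[10.0667] v=[-3.1851]
Step 7: x=[9.5529] v=[-3.4251]
Step 8: x=[9.0205] v=[-3.5495]
Step 9: x=[8.4874] v=[-3.5541]
Step 10: x=[7.9716] v=[-3.4388]
Step 11: x=[7.4905] v=[-3.2074]
Step 12: x=[7.0603] v=[-2.8678]
Step 13: x=[6.6956] v=[-2.4314]
Step 14: x=[6.4087] v=[-1.9129]
Step 15: x=[6.2092] v=[-1.3299]
Step 16: x=[6.1039] v=[-0.7020]
Step 17: x=[6.0963] v=[-0.0504]
Step 18: x=[6.1867] v=[0.6029]
First v>=0 after going negative at step 18, time=2.7000

Answer: 2.7000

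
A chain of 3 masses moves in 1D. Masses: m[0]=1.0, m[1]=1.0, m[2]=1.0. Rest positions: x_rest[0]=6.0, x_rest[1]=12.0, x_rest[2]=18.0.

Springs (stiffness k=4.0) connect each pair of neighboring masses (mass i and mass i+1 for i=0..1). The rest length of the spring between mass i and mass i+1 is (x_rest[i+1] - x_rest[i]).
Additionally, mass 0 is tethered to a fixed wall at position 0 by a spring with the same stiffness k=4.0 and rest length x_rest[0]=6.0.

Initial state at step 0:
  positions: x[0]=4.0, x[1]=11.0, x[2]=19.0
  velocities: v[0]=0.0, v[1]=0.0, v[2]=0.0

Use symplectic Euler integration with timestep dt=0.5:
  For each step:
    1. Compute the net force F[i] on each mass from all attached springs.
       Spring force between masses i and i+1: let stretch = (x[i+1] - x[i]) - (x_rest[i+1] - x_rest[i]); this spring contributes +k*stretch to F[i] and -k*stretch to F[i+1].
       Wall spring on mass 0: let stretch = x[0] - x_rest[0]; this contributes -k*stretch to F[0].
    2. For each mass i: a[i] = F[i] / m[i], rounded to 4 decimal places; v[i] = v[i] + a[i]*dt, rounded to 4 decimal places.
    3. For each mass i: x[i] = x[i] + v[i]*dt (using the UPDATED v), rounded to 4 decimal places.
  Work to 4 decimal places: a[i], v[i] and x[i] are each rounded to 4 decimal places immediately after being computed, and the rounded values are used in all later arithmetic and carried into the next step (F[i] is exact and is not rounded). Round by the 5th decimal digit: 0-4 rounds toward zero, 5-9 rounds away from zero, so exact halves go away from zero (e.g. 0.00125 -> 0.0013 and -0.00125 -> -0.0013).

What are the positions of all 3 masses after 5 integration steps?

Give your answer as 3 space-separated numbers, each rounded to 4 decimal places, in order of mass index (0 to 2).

Step 0: x=[4.0000 11.0000 19.0000] v=[0.0000 0.0000 0.0000]
Step 1: x=[7.0000 12.0000 17.0000] v=[6.0000 2.0000 -4.0000]
Step 2: x=[8.0000 13.0000 16.0000] v=[2.0000 2.0000 -2.0000]
Step 3: x=[6.0000 12.0000 18.0000] v=[-4.0000 -2.0000 4.0000]
Step 4: x=[4.0000 11.0000 20.0000] v=[-4.0000 -2.0000 4.0000]
Step 5: x=[5.0000 12.0000 19.0000] v=[2.0000 2.0000 -2.0000]

Answer: 5.0000 12.0000 19.0000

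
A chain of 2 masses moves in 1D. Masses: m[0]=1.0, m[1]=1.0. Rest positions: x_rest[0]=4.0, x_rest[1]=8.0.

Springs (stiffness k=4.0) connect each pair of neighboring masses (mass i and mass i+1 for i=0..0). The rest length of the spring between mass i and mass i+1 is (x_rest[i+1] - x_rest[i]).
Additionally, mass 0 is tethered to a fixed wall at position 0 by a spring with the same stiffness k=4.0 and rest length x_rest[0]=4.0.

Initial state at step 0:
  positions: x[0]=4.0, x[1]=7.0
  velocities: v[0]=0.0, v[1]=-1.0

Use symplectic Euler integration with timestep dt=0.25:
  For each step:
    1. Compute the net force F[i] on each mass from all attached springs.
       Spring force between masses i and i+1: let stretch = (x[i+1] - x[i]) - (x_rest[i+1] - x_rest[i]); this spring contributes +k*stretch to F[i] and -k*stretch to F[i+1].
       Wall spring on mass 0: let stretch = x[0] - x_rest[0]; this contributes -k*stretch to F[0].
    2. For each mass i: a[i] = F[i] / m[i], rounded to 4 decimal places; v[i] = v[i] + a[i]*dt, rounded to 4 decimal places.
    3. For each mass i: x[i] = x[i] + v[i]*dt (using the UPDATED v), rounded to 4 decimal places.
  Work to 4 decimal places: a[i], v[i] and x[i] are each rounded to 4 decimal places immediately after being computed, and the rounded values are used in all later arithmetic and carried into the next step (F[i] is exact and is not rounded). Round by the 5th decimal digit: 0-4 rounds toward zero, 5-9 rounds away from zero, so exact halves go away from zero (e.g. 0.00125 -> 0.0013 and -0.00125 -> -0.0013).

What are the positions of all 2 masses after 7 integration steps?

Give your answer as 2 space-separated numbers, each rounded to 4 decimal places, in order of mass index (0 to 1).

Step 0: x=[4.0000 7.0000] v=[0.0000 -1.0000]
Step 1: x=[3.7500 7.0000] v=[-1.0000 0.0000]
Step 2: x=[3.3750 7.1875] v=[-1.5000 0.7500]
Step 3: x=[3.1094 7.4219] v=[-1.0625 0.9375]
Step 4: x=[3.1446 7.5782] v=[0.1406 0.6250]
Step 5: x=[3.5020 7.6261] v=[1.4296 0.1914]
Step 6: x=[4.0149 7.6429] v=[2.0517 0.0673]
Step 7: x=[4.4311 7.7527] v=[1.6648 0.4393]

Answer: 4.4311 7.7527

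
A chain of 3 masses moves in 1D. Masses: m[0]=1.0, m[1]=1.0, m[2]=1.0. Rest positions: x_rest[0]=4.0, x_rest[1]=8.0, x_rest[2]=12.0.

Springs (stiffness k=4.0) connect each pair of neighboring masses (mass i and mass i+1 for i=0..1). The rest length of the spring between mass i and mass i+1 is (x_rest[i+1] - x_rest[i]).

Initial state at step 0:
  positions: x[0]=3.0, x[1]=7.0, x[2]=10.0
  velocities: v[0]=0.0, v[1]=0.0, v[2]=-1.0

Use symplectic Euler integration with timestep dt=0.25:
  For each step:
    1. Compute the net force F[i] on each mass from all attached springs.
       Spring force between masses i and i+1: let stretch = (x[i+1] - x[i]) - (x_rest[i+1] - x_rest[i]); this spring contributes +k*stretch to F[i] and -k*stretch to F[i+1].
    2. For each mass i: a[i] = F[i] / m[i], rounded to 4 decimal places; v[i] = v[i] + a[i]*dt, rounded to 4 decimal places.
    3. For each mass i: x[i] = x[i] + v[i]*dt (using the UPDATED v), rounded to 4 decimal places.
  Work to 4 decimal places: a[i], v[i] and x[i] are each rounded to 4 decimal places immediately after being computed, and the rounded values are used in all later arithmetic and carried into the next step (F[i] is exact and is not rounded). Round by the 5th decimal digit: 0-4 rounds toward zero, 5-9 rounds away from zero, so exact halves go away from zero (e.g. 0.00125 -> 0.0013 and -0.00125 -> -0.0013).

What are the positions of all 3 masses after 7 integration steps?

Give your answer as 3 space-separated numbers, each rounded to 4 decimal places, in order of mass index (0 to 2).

Step 0: x=[3.0000 7.0000 10.0000] v=[0.0000 0.0000 -1.0000]
Step 1: x=[3.0000 6.7500 10.0000] v=[0.0000 -1.0000 0.0000]
Step 2: x=[2.9375 6.3750 10.1875] v=[-0.2500 -1.5000 0.7500]
Step 3: x=[2.7344 6.0938 10.4219] v=[-0.8125 -1.1250 0.9375]
Step 4: x=[2.3711 6.0547 10.5743] v=[-1.4531 -0.1563 0.6094]
Step 5: x=[1.9287 6.2246 10.5968] v=[-1.7695 0.6797 0.0898]
Step 6: x=[1.5603 6.4136 10.5262] v=[-1.4736 0.7560 -0.2824]
Step 7: x=[1.4052 6.4174 10.4275] v=[-0.6203 0.0153 -0.3950]

Answer: 1.4052 6.4174 10.4275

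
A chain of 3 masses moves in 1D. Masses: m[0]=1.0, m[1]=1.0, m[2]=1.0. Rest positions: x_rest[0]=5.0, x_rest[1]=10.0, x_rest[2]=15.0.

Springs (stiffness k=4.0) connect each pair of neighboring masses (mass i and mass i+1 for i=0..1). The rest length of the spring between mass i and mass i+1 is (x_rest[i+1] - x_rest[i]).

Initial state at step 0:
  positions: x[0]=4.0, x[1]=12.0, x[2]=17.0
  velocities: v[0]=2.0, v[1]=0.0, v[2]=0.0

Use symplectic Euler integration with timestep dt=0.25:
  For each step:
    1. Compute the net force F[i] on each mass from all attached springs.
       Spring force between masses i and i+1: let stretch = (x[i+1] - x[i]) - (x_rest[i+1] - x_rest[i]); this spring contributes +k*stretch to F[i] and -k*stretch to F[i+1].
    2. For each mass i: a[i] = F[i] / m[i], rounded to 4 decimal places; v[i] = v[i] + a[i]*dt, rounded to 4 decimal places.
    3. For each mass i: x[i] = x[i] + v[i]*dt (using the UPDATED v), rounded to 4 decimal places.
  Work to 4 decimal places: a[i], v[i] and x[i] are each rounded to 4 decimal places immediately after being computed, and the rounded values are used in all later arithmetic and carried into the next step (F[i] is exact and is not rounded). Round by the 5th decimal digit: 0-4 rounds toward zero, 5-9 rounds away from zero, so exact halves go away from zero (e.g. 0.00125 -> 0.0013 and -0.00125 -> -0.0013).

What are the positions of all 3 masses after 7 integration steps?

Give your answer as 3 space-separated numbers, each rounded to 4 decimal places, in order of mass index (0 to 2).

Step 0: x=[4.0000 12.0000 17.0000] v=[2.0000 0.0000 0.0000]
Step 1: x=[5.2500 11.2500 17.0000] v=[5.0000 -3.0000 0.0000]
Step 2: x=[6.7500 10.4375 16.8125] v=[6.0000 -3.2500 -0.7500]
Step 3: x=[7.9219 10.2969 16.2813] v=[4.6875 -0.5625 -2.1250]
Step 4: x=[8.4375 11.0586 15.5040] v=[2.0625 3.0469 -3.1094]
Step 5: x=[8.3584 12.2764 14.8653] v=[-0.3164 4.8712 -2.5548]
Step 6: x=[8.0088 13.1619 14.8294] v=[-1.3984 3.5421 -0.1437]
Step 7: x=[7.6975 13.1760 15.6266] v=[-1.2453 0.0565 3.1888]

Answer: 7.6975 13.1760 15.6266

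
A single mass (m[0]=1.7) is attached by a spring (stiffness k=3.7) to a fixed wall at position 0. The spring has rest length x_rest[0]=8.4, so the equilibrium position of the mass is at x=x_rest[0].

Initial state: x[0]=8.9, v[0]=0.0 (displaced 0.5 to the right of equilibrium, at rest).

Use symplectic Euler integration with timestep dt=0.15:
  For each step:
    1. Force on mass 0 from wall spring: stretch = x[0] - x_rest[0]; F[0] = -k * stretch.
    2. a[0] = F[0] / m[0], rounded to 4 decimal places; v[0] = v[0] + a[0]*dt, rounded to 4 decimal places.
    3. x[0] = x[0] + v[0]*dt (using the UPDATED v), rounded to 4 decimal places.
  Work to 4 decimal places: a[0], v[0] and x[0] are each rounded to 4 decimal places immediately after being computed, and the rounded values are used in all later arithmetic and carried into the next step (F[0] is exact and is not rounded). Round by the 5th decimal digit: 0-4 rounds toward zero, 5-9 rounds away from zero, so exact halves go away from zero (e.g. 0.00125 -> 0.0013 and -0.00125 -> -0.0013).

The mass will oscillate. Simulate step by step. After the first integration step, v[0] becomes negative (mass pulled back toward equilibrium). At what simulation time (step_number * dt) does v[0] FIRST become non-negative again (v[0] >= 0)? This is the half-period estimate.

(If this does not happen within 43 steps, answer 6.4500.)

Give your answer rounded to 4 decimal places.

Step 0: x=[8.9000] v=[0.0000]
Step 1: x=[8.8755] v=[-0.1632]
Step 2: x=[8.8277] v=[-0.3184]
Step 3: x=[8.7590] v=[-0.4580]
Step 4: x=[8.6727] v=[-0.5752]
Step 5: x=[8.5731] v=[-0.6642]
Step 6: x=[8.4650] v=[-0.7207]
Step 7: x=[8.3537] v=[-0.7419]
Step 8: x=[8.2447] v=[-0.7268]
Step 9: x=[8.1433] v=[-0.6761]
Step 10: x=[8.0545] v=[-0.5923]
Step 11: x=[7.9826] v=[-0.4795]
Step 12: x=[7.9311] v=[-0.3432]
Step 13: x=[7.9026] v=[-0.1901]
Step 14: x=[7.8984] v=[-0.0277]
Step 15: x=[7.9188] v=[0.1361]
First v>=0 after going negative at step 15, time=2.2500

Answer: 2.2500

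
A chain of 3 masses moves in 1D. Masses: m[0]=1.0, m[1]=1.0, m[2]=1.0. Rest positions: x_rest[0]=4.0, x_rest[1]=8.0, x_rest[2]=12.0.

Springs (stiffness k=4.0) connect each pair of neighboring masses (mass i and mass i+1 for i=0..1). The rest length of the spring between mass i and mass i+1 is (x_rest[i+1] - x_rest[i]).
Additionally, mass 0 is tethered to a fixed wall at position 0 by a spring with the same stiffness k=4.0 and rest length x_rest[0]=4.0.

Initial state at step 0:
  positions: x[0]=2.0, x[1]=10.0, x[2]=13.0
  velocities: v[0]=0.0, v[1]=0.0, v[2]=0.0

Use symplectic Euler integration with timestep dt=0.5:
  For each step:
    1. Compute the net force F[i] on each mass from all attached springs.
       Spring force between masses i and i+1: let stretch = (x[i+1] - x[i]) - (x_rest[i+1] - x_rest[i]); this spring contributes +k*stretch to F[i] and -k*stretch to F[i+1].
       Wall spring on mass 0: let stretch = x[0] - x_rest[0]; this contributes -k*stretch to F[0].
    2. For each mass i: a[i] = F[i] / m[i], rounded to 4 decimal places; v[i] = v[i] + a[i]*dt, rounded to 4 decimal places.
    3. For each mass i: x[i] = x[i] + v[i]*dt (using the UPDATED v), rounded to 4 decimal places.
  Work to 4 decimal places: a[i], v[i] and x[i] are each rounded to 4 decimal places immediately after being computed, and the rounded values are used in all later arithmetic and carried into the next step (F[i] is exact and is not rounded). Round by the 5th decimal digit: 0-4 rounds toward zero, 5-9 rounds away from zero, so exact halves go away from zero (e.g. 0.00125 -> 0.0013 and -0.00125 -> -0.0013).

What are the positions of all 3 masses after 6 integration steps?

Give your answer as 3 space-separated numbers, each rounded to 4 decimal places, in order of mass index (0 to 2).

Answer: 6.0000 6.0000 11.0000

Derivation:
Step 0: x=[2.0000 10.0000 13.0000] v=[0.0000 0.0000 0.0000]
Step 1: x=[8.0000 5.0000 14.0000] v=[12.0000 -10.0000 2.0000]
Step 2: x=[3.0000 12.0000 10.0000] v=[-10.0000 14.0000 -8.0000]
Step 3: x=[4.0000 8.0000 12.0000] v=[2.0000 -8.0000 4.0000]
Step 4: x=[5.0000 4.0000 14.0000] v=[2.0000 -8.0000 4.0000]
Step 5: x=[0.0000 11.0000 10.0000] v=[-10.0000 14.0000 -8.0000]
Step 6: x=[6.0000 6.0000 11.0000] v=[12.0000 -10.0000 2.0000]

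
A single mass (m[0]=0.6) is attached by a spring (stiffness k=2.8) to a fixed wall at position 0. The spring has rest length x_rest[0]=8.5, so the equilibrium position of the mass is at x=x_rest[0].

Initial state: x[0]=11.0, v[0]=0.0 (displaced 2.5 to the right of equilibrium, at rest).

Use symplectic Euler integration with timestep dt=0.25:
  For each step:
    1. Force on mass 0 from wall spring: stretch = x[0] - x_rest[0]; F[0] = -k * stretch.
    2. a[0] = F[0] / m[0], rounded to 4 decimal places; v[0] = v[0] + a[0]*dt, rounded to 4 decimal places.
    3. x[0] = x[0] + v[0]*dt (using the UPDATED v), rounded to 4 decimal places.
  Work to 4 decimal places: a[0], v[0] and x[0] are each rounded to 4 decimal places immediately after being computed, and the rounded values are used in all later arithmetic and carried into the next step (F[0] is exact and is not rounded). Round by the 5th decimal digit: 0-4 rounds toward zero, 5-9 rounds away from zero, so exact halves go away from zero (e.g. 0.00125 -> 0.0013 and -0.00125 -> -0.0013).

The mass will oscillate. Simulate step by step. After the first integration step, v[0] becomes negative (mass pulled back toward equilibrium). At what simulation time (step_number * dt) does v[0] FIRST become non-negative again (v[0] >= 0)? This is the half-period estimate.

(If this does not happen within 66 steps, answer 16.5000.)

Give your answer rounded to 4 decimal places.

Step 0: x=[11.0000] v=[0.0000]
Step 1: x=[10.2708] v=[-2.9167]
Step 2: x=[9.0252] v=[-4.9826]
Step 3: x=[7.6264] v=[-5.5953]
Step 4: x=[6.4824] v=[-4.5761]
Step 5: x=[5.9269] v=[-2.2222]
Step 6: x=[6.1219] v=[0.7798]
First v>=0 after going negative at step 6, time=1.5000

Answer: 1.5000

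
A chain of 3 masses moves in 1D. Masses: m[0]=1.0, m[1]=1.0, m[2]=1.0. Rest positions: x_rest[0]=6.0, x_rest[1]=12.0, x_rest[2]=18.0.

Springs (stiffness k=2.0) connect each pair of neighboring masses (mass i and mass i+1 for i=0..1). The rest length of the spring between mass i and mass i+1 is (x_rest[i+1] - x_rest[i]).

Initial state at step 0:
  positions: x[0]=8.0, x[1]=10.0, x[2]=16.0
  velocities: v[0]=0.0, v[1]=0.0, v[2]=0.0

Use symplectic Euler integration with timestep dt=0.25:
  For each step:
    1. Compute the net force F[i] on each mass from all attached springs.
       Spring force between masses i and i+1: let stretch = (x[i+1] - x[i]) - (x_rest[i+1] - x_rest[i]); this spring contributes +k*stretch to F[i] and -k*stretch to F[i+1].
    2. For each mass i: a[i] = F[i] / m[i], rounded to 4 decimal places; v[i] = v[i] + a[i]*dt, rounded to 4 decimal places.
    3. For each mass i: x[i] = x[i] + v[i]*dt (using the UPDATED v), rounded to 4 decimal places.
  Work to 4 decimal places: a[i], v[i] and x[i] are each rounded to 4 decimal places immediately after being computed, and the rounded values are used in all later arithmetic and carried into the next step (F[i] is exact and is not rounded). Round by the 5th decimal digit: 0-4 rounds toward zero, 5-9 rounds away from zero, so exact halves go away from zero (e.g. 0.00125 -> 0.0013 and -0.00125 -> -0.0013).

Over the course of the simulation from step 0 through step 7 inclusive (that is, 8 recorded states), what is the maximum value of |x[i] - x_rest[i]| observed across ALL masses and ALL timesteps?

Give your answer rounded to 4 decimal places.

Step 0: x=[8.0000 10.0000 16.0000] v=[0.0000 0.0000 0.0000]
Step 1: x=[7.5000 10.5000 16.0000] v=[-2.0000 2.0000 0.0000]
Step 2: x=[6.6250 11.3125 16.0625] v=[-3.5000 3.2500 0.2500]
Step 3: x=[5.5859 12.1328 16.2813] v=[-4.1563 3.2813 0.8750]
Step 4: x=[4.6152 12.6533 16.7315] v=[-3.8829 2.0821 1.8008]
Step 5: x=[3.8992 12.6789 17.4219] v=[-2.8639 0.1022 2.7617]
Step 6: x=[3.5307 12.1999 18.2695] v=[-1.4741 -1.9162 3.3902]
Step 7: x=[3.4958 11.3959 19.1084] v=[-0.1395 -3.2160 3.3554]
Max displacement = 2.5042

Answer: 2.5042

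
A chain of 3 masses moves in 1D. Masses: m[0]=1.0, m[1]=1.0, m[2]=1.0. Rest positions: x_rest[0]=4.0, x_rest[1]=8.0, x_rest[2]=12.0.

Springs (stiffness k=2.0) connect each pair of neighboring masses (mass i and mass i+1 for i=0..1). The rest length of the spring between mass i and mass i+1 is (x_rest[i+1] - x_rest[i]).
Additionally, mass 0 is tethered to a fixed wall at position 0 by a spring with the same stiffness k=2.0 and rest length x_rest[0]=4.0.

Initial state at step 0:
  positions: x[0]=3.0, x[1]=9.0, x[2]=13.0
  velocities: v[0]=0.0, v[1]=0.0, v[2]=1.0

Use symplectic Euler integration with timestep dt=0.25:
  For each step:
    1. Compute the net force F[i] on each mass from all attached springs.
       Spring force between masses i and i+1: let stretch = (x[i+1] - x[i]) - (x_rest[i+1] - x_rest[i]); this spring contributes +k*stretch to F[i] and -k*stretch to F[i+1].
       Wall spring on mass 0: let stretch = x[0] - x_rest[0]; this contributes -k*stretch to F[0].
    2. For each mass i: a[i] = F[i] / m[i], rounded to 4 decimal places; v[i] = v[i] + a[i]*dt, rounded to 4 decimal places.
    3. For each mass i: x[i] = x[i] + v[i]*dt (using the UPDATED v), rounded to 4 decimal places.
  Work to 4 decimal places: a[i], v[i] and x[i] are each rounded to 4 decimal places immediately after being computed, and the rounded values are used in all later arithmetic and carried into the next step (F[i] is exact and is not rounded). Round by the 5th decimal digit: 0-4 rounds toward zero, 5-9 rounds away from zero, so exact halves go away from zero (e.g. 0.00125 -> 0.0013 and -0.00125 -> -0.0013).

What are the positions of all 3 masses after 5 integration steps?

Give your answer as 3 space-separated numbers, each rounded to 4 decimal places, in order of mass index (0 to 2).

Step 0: x=[3.0000 9.0000 13.0000] v=[0.0000 0.0000 1.0000]
Step 1: x=[3.3750 8.7500 13.2500] v=[1.5000 -1.0000 1.0000]
Step 2: x=[4.0000 8.3906 13.4375] v=[2.5000 -1.4375 0.7500]
Step 3: x=[4.6738 8.1133 13.4942] v=[2.6953 -1.1094 0.2266]
Step 4: x=[5.1934 8.0786 13.3782] v=[2.0782 -0.1387 -0.4639]
Step 5: x=[5.4244 8.3457 13.0998] v=[0.9241 1.0685 -1.1137]

Answer: 5.4244 8.3457 13.0998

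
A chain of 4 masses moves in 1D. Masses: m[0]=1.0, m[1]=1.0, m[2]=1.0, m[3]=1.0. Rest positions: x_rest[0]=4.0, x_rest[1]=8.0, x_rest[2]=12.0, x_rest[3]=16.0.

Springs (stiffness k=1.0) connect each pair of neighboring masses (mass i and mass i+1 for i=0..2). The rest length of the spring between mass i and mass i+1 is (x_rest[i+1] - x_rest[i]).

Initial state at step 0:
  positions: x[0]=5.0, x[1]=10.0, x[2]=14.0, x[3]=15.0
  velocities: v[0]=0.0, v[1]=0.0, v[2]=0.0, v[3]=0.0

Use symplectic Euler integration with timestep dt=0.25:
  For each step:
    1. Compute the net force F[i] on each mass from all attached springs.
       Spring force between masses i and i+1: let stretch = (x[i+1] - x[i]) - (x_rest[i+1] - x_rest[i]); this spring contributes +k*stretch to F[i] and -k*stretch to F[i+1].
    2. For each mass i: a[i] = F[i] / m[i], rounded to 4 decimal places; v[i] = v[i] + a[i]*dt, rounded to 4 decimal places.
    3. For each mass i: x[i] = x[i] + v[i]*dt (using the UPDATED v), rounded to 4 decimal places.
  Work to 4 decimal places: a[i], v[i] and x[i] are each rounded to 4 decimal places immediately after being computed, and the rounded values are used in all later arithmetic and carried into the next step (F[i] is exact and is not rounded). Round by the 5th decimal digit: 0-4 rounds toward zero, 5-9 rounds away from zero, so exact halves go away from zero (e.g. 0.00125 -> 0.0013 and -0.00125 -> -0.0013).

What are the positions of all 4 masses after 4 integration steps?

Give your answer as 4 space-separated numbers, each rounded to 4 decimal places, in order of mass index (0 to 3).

Step 0: x=[5.0000 10.0000 14.0000 15.0000] v=[0.0000 0.0000 0.0000 0.0000]
Step 1: x=[5.0625 9.9375 13.8125 15.1875] v=[0.2500 -0.2500 -0.7500 0.7500]
Step 2: x=[5.1797 9.8125 13.4688 15.5391] v=[0.4688 -0.5000 -1.3750 1.4063]
Step 3: x=[5.3365 9.6265 13.0259 16.0113] v=[0.6270 -0.7441 -1.7715 1.8887]
Step 4: x=[5.5114 9.3848 12.5572 16.5469] v=[0.6995 -0.9668 -1.8750 2.1424]

Answer: 5.5114 9.3848 12.5572 16.5469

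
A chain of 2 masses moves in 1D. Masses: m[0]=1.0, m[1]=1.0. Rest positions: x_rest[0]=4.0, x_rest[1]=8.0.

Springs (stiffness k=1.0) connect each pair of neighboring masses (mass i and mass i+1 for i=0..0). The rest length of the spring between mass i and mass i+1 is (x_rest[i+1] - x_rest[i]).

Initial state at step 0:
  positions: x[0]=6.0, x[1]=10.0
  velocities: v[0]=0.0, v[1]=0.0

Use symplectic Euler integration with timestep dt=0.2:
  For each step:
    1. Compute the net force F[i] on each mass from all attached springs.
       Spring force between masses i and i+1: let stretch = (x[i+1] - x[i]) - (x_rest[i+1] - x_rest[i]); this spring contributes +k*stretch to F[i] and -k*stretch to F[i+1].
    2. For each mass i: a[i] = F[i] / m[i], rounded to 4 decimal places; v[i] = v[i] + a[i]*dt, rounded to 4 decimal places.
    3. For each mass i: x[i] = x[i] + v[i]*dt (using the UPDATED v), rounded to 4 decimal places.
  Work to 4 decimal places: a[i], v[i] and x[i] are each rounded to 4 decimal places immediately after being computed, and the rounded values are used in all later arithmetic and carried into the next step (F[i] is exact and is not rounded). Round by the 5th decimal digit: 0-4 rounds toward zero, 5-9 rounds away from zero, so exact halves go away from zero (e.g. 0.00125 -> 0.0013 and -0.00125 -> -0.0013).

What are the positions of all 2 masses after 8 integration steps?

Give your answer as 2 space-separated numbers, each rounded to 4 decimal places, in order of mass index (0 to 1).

Step 0: x=[6.0000 10.0000] v=[0.0000 0.0000]
Step 1: x=[6.0000 10.0000] v=[0.0000 0.0000]
Step 2: x=[6.0000 10.0000] v=[0.0000 0.0000]
Step 3: x=[6.0000 10.0000] v=[0.0000 0.0000]
Step 4: x=[6.0000 10.0000] v=[0.0000 0.0000]
Step 5: x=[6.0000 10.0000] v=[0.0000 0.0000]
Step 6: x=[6.0000 10.0000] v=[0.0000 0.0000]
Step 7: x=[6.0000 10.0000] v=[0.0000 0.0000]
Step 8: x=[6.0000 10.0000] v=[0.0000 0.0000]

Answer: 6.0000 10.0000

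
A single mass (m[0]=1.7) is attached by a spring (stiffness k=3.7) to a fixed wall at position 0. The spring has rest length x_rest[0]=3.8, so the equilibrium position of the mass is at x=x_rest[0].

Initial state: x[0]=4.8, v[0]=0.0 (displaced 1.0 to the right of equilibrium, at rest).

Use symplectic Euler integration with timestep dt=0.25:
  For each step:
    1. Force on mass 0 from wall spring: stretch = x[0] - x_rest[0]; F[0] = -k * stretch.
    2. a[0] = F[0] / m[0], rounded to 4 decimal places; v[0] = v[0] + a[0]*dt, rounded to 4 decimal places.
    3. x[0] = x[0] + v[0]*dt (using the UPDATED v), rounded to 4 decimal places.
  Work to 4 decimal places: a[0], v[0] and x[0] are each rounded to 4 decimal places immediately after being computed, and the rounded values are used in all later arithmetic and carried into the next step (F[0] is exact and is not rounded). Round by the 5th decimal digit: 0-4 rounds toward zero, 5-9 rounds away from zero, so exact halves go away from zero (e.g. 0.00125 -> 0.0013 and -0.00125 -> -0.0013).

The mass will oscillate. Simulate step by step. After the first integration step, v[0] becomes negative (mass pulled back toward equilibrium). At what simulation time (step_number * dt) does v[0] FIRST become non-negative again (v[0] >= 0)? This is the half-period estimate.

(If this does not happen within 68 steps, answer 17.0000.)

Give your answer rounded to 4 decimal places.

Step 0: x=[4.8000] v=[0.0000]
Step 1: x=[4.6640] v=[-0.5441]
Step 2: x=[4.4105] v=[-1.0142]
Step 3: x=[4.0739] v=[-1.3464]
Step 4: x=[3.7001] v=[-1.4954]
Step 5: x=[3.3398] v=[-1.4411]
Step 6: x=[3.0421] v=[-1.1907]
Step 7: x=[2.8475] v=[-0.7783]
Step 8: x=[2.7825] v=[-0.2600]
Step 9: x=[2.8559] v=[0.2937]
First v>=0 after going negative at step 9, time=2.2500

Answer: 2.2500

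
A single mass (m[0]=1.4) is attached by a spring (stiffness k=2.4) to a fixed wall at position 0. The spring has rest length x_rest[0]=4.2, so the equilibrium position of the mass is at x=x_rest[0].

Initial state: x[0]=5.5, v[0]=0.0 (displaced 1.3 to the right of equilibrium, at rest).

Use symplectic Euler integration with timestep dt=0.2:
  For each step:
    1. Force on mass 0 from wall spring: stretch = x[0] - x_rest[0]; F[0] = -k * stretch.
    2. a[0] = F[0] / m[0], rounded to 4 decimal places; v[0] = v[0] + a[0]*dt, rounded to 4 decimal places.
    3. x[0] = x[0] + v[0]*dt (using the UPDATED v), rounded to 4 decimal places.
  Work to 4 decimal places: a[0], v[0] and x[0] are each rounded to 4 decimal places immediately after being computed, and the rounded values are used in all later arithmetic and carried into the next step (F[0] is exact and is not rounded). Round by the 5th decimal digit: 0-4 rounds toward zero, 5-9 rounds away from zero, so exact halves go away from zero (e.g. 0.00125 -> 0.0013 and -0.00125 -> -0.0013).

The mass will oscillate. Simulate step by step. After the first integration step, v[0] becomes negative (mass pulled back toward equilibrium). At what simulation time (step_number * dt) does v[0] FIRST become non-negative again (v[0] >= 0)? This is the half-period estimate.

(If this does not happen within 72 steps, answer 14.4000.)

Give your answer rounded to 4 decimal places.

Answer: 2.4000

Derivation:
Step 0: x=[5.5000] v=[0.0000]
Step 1: x=[5.4109] v=[-0.4457]
Step 2: x=[5.2387] v=[-0.8609]
Step 3: x=[4.9953] v=[-1.2170]
Step 4: x=[4.6974] v=[-1.4897]
Step 5: x=[4.3654] v=[-1.6602]
Step 6: x=[4.0220] v=[-1.7169]
Step 7: x=[3.6908] v=[-1.6559]
Step 8: x=[3.3945] v=[-1.4813]
Step 9: x=[3.1535] v=[-1.2051]
Step 10: x=[2.9842] v=[-0.8463]
Step 11: x=[2.8983] v=[-0.4295]
Step 12: x=[2.9017] v=[0.0168]
First v>=0 after going negative at step 12, time=2.4000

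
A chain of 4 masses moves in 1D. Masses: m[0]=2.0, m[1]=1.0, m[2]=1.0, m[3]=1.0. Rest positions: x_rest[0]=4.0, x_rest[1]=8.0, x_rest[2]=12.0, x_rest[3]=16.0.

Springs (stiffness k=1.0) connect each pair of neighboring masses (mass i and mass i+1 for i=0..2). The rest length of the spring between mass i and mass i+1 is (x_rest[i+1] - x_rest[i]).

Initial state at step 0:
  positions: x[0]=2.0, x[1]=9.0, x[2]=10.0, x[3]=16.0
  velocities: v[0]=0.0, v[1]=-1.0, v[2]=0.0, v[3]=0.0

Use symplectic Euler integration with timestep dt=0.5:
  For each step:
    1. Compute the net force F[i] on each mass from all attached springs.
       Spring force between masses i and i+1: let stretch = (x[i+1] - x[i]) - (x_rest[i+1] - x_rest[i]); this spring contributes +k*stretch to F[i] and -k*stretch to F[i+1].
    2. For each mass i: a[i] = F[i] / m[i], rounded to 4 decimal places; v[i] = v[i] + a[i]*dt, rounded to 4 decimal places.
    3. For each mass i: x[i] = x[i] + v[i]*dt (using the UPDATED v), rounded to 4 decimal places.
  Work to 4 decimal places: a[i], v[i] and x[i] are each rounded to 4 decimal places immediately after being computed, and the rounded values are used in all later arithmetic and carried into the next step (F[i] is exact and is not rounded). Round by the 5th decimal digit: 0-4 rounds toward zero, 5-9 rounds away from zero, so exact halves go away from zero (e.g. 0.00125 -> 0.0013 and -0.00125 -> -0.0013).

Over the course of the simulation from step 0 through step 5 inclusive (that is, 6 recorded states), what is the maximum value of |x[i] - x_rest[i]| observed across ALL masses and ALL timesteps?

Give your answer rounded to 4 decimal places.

Step 0: x=[2.0000 9.0000 10.0000 16.0000] v=[0.0000 -1.0000 0.0000 0.0000]
Step 1: x=[2.3750 7.0000 11.2500 15.5000] v=[0.7500 -4.0000 2.5000 -1.0000]
Step 2: x=[2.8282 4.9063 12.5000 14.9375] v=[0.9063 -4.1875 2.5000 -1.1250]
Step 3: x=[3.0411 4.1915 12.4610 14.7656] v=[0.4258 -1.4297 -0.0781 -0.3438]
Step 4: x=[2.8978 5.2565 10.9307 15.0176] v=[-0.2866 2.1299 -3.0606 0.5039]
Step 5: x=[2.5493 7.1504 9.0036 15.2479] v=[-0.6970 3.7877 -3.8543 0.4605]
Max displacement = 3.8085

Answer: 3.8085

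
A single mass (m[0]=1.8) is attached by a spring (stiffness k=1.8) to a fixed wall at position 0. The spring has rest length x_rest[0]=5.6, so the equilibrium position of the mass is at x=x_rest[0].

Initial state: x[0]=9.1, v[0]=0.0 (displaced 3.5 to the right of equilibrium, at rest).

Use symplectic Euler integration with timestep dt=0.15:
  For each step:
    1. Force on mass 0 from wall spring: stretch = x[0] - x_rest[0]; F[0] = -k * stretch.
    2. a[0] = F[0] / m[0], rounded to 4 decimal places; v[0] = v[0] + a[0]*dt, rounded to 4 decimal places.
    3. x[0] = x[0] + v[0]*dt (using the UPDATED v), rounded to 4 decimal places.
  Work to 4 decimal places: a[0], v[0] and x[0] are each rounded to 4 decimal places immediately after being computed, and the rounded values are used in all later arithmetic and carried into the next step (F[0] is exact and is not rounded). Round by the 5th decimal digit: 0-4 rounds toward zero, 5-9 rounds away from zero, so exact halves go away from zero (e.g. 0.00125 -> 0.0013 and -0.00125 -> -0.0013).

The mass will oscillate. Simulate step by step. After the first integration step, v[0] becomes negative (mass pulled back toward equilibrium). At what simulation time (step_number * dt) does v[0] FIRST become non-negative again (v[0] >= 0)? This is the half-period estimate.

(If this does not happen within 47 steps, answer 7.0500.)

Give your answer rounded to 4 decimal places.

Step 0: x=[9.1000] v=[0.0000]
Step 1: x=[9.0213] v=[-0.5250]
Step 2: x=[8.8656] v=[-1.0382]
Step 3: x=[8.6364] v=[-1.5280]
Step 4: x=[8.3389] v=[-1.9835]
Step 5: x=[7.9798] v=[-2.3943]
Step 6: x=[7.5671] v=[-2.7513]
Step 7: x=[7.1101] v=[-3.0464]
Step 8: x=[6.6192] v=[-3.2729]
Step 9: x=[6.1053] v=[-3.4258]
Step 10: x=[5.5801] v=[-3.5016]
Step 11: x=[5.0553] v=[-3.4986]
Step 12: x=[4.5428] v=[-3.4169]
Step 13: x=[4.0541] v=[-3.2583]
Step 14: x=[3.6001] v=[-3.0264]
Step 15: x=[3.1911] v=[-2.7264]
Step 16: x=[2.8363] v=[-2.3651]
Step 17: x=[2.5437] v=[-1.9505]
Step 18: x=[2.3199] v=[-1.4921]
Step 19: x=[2.1699] v=[-1.0001]
Step 20: x=[2.0971] v=[-0.4856]
Step 21: x=[2.1031] v=[0.0398]
First v>=0 after going negative at step 21, time=3.1500

Answer: 3.1500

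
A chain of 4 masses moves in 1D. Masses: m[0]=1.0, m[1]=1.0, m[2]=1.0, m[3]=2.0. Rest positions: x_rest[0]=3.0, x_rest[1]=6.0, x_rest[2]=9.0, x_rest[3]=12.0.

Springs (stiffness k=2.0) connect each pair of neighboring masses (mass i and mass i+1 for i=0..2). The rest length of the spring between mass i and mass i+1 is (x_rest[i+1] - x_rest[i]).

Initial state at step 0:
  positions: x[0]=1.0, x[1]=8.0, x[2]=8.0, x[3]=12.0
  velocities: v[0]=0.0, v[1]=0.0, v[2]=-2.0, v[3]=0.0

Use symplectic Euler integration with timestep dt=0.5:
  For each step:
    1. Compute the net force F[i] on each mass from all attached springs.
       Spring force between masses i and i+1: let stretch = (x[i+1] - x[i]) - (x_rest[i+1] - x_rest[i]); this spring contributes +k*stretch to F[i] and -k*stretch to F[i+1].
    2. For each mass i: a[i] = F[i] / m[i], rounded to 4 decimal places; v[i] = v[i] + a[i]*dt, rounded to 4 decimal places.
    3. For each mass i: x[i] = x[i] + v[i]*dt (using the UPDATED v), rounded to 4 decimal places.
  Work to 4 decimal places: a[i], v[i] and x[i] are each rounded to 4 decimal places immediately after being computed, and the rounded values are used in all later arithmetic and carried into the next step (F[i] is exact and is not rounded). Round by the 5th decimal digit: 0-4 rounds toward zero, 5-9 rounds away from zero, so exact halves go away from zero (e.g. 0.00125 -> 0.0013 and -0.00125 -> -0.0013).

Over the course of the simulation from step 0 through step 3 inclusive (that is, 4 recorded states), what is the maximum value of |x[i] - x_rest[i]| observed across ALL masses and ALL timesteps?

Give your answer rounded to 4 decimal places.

Step 0: x=[1.0000 8.0000 8.0000 12.0000] v=[0.0000 0.0000 -2.0000 0.0000]
Step 1: x=[3.0000 4.5000 9.0000 11.7500] v=[4.0000 -7.0000 2.0000 -0.5000]
Step 2: x=[4.2500 2.5000 9.1250 11.5625] v=[2.5000 -4.0000 0.2500 -0.3750]
Step 3: x=[3.1250 4.6875 7.1563 11.5156] v=[-2.2500 4.3750 -3.9375 -0.0938]
Max displacement = 3.5000

Answer: 3.5000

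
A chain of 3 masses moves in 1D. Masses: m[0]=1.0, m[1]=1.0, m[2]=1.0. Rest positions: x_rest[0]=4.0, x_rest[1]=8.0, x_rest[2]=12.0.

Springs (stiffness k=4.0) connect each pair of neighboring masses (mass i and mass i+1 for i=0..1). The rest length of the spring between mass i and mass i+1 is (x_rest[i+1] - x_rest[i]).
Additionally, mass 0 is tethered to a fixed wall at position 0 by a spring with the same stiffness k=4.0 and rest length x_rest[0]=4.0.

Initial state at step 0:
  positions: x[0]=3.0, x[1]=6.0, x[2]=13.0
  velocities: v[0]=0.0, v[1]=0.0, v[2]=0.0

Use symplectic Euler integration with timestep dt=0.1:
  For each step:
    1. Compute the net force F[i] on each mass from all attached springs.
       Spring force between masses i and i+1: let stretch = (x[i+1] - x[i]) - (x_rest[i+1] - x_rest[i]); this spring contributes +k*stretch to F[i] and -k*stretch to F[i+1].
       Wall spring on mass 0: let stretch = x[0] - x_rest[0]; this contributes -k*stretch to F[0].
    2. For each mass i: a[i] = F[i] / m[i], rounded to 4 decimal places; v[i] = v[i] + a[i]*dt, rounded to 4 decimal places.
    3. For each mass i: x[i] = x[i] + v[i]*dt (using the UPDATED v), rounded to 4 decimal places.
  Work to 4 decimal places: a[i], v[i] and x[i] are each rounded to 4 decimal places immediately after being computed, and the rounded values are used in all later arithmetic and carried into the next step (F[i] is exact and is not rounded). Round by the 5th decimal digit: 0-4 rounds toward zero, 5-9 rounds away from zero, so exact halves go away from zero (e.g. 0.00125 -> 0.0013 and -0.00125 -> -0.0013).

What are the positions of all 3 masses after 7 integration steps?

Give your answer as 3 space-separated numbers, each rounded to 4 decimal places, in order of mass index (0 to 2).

Step 0: x=[3.0000 6.0000 13.0000] v=[0.0000 0.0000 0.0000]
Step 1: x=[3.0000 6.1600 12.8800] v=[0.0000 1.6000 -1.2000]
Step 2: x=[3.0064 6.4624 12.6512] v=[0.0640 3.0240 -2.2880]
Step 3: x=[3.0308 6.8741 12.3349] v=[0.2438 4.1171 -3.1635]
Step 4: x=[3.0877 7.3505 11.9601] v=[0.5688 4.7641 -3.7478]
Step 5: x=[3.1916 7.8408 11.5609] v=[1.0388 4.9028 -3.9916]
Step 6: x=[3.3538 8.2939 11.1729] v=[1.6218 4.5312 -3.8796]
Step 7: x=[3.5794 8.6646 10.8298] v=[2.2563 3.7068 -3.4312]

Answer: 3.5794 8.6646 10.8298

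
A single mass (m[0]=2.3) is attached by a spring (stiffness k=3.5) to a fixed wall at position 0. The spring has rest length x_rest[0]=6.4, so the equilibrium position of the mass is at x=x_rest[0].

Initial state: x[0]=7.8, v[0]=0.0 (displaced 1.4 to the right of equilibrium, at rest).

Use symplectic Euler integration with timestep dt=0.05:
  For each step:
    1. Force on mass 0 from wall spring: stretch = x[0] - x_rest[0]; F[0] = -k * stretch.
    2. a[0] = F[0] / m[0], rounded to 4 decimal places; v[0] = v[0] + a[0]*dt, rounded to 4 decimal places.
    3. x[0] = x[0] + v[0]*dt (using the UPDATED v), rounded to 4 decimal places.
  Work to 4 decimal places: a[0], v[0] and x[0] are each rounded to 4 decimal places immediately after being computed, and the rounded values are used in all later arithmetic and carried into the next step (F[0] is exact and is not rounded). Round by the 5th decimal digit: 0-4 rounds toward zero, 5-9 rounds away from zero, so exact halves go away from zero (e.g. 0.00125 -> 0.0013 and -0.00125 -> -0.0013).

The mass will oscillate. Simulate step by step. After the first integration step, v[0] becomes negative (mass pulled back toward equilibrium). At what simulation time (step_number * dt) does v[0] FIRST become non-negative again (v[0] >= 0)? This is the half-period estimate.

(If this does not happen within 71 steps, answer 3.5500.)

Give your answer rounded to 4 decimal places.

Answer: 2.5500

Derivation:
Step 0: x=[7.8000] v=[0.0000]
Step 1: x=[7.7947] v=[-0.1065]
Step 2: x=[7.7841] v=[-0.2126]
Step 3: x=[7.7682] v=[-0.3179]
Step 4: x=[7.7471] v=[-0.4220]
Step 5: x=[7.7209] v=[-0.5245]
Step 6: x=[7.6897] v=[-0.6250]
Step 7: x=[7.6535] v=[-0.7231]
Step 8: x=[7.6126] v=[-0.8185]
Step 9: x=[7.5671] v=[-0.9108]
Step 10: x=[7.5171] v=[-0.9996]
Step 11: x=[7.4629] v=[-1.0846]
Step 12: x=[7.4046] v=[-1.1655]
Step 13: x=[7.3425] v=[-1.2419]
Step 14: x=[7.2768] v=[-1.3136]
Step 15: x=[7.2078] v=[-1.3803]
Step 16: x=[7.1357] v=[-1.4418]
Step 17: x=[7.0608] v=[-1.4978]
Step 18: x=[6.9834] v=[-1.5481]
Step 19: x=[6.9038] v=[-1.5925]
Step 20: x=[6.8223] v=[-1.6308]
Step 21: x=[6.7392] v=[-1.6629]
Step 22: x=[6.6548] v=[-1.6887]
Step 23: x=[6.5694] v=[-1.7081]
Step 24: x=[6.4834] v=[-1.7210]
Step 25: x=[6.3970] v=[-1.7273]
Step 26: x=[6.3106] v=[-1.7271]
Step 27: x=[6.2246] v=[-1.7203]
Step 28: x=[6.1393] v=[-1.7070]
Step 29: x=[6.0549] v=[-1.6872]
Step 30: x=[5.9719] v=[-1.6609]
Step 31: x=[5.8905] v=[-1.6283]
Step 32: x=[5.8110] v=[-1.5895]
Step 33: x=[5.7338] v=[-1.5447]
Step 34: x=[5.6591] v=[-1.4940]
Step 35: x=[5.5872] v=[-1.4376]
Step 36: x=[5.5184] v=[-1.3758]
Step 37: x=[5.4530] v=[-1.3087]
Step 38: x=[5.3912] v=[-1.2366]
Step 39: x=[5.3332] v=[-1.1598]
Step 40: x=[5.2793] v=[-1.0786]
Step 41: x=[5.2296] v=[-0.9933]
Step 42: x=[5.1844] v=[-0.9043]
Step 43: x=[5.1438] v=[-0.8118]
Step 44: x=[5.1080] v=[-0.7162]
Step 45: x=[5.0771] v=[-0.6179]
Step 46: x=[5.0512] v=[-0.5172]
Step 47: x=[5.0305] v=[-0.4146]
Step 48: x=[5.0150] v=[-0.3104]
Step 49: x=[5.0048] v=[-0.2050]
Step 50: x=[4.9999] v=[-0.0988]
Step 51: x=[5.0003] v=[0.0077]
First v>=0 after going negative at step 51, time=2.5500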